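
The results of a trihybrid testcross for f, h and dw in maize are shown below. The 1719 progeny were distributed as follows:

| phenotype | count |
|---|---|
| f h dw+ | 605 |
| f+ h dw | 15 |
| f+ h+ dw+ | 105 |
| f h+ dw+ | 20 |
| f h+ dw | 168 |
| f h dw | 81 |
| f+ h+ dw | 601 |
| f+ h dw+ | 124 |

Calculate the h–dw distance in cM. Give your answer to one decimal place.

12.9 cM

The two most frequent reciprocal classes, f h dw+ and f+ h+ dw, are the parental types, so the F1 was f h dw+ / f+ h+ dw.
The two rarest classes, f h+ dw+ and f+ h dw, are the double crossovers. Comparing them with the parentals, only the h allele has switched, so h is the middle locus and the order is dw – h – f.
Crossovers in the dw–h interval produce the single-crossover classes f h dw and f+ h+ dw+ (81 + 105 = 186) plus the double crossovers (35).
RF(dw–h) = (186 + 35) / 1719 = 221/1719 = 0.1286 → 12.9 cM.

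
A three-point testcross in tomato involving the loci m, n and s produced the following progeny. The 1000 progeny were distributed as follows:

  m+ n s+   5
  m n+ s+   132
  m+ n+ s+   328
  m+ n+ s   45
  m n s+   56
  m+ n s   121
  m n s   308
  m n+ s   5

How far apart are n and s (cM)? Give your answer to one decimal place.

The two most frequent reciprocal classes, m+ n+ s+ and m n s, are the parental types, so the F1 was m+ n+ s+ / m n s.
The two rarest classes, m+ n s+ and m n+ s, are the double crossovers. Comparing them with the parentals, only the n allele has switched, so n is the middle locus and the order is s – n – m.
Crossovers in the s–n interval produce the single-crossover classes m+ n+ s and m n s+ (45 + 56 = 101) plus the double crossovers (10).
RF(s–n) = (101 + 10) / 1000 = 111/1000 = 0.1110 → 11.1 cM.

11.1 cM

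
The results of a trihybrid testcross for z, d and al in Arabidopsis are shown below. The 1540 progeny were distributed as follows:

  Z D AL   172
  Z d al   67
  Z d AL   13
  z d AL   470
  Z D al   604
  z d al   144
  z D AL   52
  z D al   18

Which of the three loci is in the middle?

The two most frequent reciprocal classes, Z D al and z d AL, are the parental types, so the F1 was Z D al / z d AL.
The two rarest classes, z D al and Z d AL, are the double crossovers. Comparing them with the parentals, only the z allele has switched, so z is the middle locus and the order is al – z – d.

z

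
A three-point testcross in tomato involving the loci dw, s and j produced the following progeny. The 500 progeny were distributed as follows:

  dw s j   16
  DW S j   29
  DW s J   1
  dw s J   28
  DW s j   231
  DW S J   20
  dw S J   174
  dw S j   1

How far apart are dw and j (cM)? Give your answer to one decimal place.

7.6 cM

The two most frequent reciprocal classes, dw S J and DW s j, are the parental types, so the F1 was dw S J / DW s j.
The two rarest classes, dw S j and DW s J, are the double crossovers. Comparing them with the parentals, only the j allele has switched, so j is the middle locus and the order is s – j – dw.
Crossovers in the j–dw interval produce the single-crossover classes DW S J and dw s j (20 + 16 = 36) plus the double crossovers (2).
RF(j–dw) = (36 + 2) / 500 = 38/500 = 0.0760 → 7.6 cM.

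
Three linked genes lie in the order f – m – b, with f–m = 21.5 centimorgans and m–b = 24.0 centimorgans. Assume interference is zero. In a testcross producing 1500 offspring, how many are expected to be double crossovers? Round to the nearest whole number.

Map distances give recombination frequencies of 0.215 and 0.240 for the two intervals.
With no interference, expected double-crossover frequency = 0.215 × 0.240 = 0.05160.
Expected number = 0.05160 × 1500 = 77.40 ≈ 77.

77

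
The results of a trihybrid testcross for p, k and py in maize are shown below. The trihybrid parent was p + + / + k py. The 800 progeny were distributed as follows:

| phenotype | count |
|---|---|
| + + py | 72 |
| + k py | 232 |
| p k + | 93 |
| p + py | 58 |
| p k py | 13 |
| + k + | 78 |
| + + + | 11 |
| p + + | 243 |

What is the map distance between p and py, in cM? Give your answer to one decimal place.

The two rarest classes, + + + and p k py, are the double crossovers. Comparing them with the parentals, only the p allele has switched, so p is the middle locus and the order is k – p – py.
Crossovers in the p–py interval produce the single-crossover classes p + py and + k + (58 + 78 = 136) plus the double crossovers (24).
RF(p–py) = (136 + 24) / 800 = 160/800 = 0.2000 → 20.0 cM.

20.0 cM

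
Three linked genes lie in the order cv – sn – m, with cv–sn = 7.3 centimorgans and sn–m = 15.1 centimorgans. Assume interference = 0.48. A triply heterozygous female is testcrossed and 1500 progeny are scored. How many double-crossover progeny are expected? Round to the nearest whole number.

9

Map distances give recombination frequencies of 0.073 and 0.151 for the two intervals.
With interference 0.48 (so coincidence = 0.52), expected double-crossover frequency = 0.073 × 0.151 × 0.52 = 0.00573.
Expected number = 0.00573 × 1500 = 8.60 ≈ 9.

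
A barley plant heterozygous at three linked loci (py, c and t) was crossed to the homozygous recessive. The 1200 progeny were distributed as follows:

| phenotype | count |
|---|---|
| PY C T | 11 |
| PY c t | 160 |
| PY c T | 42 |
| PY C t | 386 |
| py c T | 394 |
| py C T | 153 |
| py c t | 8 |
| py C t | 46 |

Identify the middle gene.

t

The two most frequent reciprocal classes, PY C t and py c T, are the parental types, so the F1 was PY C t / py c T.
The two rarest classes, PY C T and py c t, are the double crossovers. Comparing them with the parentals, only the t allele has switched, so t is the middle locus and the order is c – t – py.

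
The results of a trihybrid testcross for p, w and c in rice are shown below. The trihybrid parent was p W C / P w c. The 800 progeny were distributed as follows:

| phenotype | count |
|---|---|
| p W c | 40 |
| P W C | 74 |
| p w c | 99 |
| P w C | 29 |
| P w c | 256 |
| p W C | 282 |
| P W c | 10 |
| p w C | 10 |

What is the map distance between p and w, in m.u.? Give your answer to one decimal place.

24.1 m.u.

The two rarest classes, p w C and P W c, are the double crossovers. Comparing them with the parentals, only the w allele has switched, so w is the middle locus and the order is c – w – p.
Crossovers in the w–p interval produce the single-crossover classes P W C and p w c (74 + 99 = 173) plus the double crossovers (20).
RF(w–p) = (173 + 20) / 800 = 193/800 = 0.2412 → 24.1 m.u.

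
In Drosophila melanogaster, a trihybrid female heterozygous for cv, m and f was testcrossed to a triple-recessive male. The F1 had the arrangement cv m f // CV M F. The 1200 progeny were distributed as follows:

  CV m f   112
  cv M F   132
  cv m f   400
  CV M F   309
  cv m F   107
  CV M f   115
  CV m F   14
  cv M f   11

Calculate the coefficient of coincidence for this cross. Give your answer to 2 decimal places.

0.45

The two rarest classes, cv M f and CV m F, are the double crossovers. Comparing them with the parentals, only the m allele has switched, so m is the middle locus and the order is f – m – cv.
f–m: (222 + 25)/1200 = 0.2058; m–cv: (244 + 25)/1200 = 0.2242.
Expected DCO frequency = 0.2058 × 0.2242 ≈ 0.04614; observed = 25/1200 ≈ 0.02083.
Coefficient of coincidence = 0.02083/0.04614 ≈ 0.45.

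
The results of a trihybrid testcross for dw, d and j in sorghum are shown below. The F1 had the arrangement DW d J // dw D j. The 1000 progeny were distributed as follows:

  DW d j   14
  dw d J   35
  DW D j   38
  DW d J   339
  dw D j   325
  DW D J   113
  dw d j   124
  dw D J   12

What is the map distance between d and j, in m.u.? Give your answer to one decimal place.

The two rarest classes, DW d j and dw D J, are the double crossovers. Comparing them with the parentals, only the j allele has switched, so j is the middle locus and the order is dw – j – d.
Crossovers in the j–d interval produce the single-crossover classes DW D J and dw d j (113 + 124 = 237) plus the double crossovers (26).
RF(j–d) = (237 + 26) / 1000 = 263/1000 = 0.2630 → 26.3 m.u.

26.3 m.u.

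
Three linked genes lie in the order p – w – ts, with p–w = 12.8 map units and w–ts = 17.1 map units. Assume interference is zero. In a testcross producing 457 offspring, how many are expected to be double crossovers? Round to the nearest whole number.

10

Map distances give recombination frequencies of 0.128 and 0.171 for the two intervals.
With no interference, expected double-crossover frequency = 0.128 × 0.171 = 0.02189.
Expected number = 0.02189 × 457 = 10.00 ≈ 10.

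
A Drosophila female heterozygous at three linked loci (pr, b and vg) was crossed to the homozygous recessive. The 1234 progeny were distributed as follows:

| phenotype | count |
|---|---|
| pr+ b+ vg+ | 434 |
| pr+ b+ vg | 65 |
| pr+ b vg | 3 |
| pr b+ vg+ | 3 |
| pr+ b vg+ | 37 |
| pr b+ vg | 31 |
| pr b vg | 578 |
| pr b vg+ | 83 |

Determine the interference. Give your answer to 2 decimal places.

0.35

The two most frequent reciprocal classes, pr+ b+ vg+ and pr b vg, are the parental types, so the F1 was pr+ b+ vg+ / pr b vg.
The two rarest classes, pr b+ vg+ and pr+ b vg, are the double crossovers. Comparing them with the parentals, only the pr allele has switched, so pr is the middle locus and the order is vg – pr – b.
vg–pr: (148 + 6)/1234 = 0.1248; pr–b: (68 + 6)/1234 = 0.0600.
Expected DCO frequency = 0.1248 × 0.0600 ≈ 0.00749; observed = 6/1234 ≈ 0.00486.
Coefficient of coincidence = 0.00486/0.00749 ≈ 0.65; interference = 1 − 0.65 = 0.35.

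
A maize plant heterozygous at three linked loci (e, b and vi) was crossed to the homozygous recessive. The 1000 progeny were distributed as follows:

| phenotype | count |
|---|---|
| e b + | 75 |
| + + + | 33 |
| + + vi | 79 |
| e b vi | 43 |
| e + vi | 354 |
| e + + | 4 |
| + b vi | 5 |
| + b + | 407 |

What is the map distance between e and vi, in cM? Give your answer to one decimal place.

The two most frequent reciprocal classes, + b + and e + vi, are the parental types, so the F1 was + b + / e + vi.
The two rarest classes, + b vi and e + +, are the double crossovers. Comparing them with the parentals, only the vi allele has switched, so vi is the middle locus and the order is b – vi – e.
Crossovers in the vi–e interval produce the single-crossover classes e b + and + + vi (75 + 79 = 154) plus the double crossovers (9).
RF(vi–e) = (154 + 9) / 1000 = 163/1000 = 0.1630 → 16.3 cM.

16.3 cM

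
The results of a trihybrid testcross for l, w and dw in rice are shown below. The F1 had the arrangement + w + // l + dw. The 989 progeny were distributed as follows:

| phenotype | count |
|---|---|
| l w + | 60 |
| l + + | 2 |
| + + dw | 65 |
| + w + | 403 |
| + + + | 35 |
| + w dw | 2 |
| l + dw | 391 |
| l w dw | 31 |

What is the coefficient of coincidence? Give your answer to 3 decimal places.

0.438

The two rarest classes, + w dw and l + +, are the double crossovers. Comparing them with the parentals, only the dw allele has switched, so dw is the middle locus and the order is l – dw – w.
l–dw: (125 + 4)/989 = 0.1304; dw–w: (66 + 4)/989 = 0.0708.
Expected DCO frequency = 0.1304 × 0.0708 ≈ 0.00923; observed = 4/989 ≈ 0.00404.
Coefficient of coincidence = 0.00404/0.00923 ≈ 0.438.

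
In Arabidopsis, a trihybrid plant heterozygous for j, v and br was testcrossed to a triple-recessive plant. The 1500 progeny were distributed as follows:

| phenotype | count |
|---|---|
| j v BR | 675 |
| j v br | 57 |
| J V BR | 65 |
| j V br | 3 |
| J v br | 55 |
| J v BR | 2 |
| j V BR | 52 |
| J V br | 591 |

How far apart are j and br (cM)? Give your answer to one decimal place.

8.5 cM

The two most frequent reciprocal classes, J V br and j v BR, are the parental types, so the F1 was J V br / j v BR.
The two rarest classes, j V br and J v BR, are the double crossovers. Comparing them with the parentals, only the j allele has switched, so j is the middle locus and the order is v – j – br.
Crossovers in the j–br interval produce the single-crossover classes J V BR and j v br (65 + 57 = 122) plus the double crossovers (5).
RF(j–br) = (122 + 5) / 1500 = 127/1500 = 0.0847 → 8.5 cM.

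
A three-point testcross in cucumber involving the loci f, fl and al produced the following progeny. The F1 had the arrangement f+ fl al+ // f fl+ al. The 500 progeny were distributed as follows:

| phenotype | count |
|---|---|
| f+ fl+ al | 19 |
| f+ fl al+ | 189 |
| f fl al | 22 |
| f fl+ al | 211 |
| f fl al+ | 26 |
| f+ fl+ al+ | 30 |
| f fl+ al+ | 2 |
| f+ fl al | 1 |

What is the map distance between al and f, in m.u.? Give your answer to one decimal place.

9.6 m.u.

The two rarest classes, f+ fl al and f fl+ al+, are the double crossovers. Comparing them with the parentals, only the al allele has switched, so al is the middle locus and the order is fl – al – f.
Crossovers in the al–f interval produce the single-crossover classes f fl al+ and f+ fl+ al (26 + 19 = 45) plus the double crossovers (3).
RF(al–f) = (45 + 3) / 500 = 48/500 = 0.0960 → 9.6 m.u.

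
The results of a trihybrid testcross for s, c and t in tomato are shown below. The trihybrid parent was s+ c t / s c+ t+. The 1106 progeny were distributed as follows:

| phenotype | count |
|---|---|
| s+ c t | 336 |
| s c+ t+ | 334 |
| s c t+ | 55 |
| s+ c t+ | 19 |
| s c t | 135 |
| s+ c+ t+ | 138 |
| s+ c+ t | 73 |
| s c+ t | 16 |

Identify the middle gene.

The two rarest classes, s+ c t+ and s c+ t, are the double crossovers. Comparing them with the parentals, only the t allele has switched, so t is the middle locus and the order is c – t – s.

t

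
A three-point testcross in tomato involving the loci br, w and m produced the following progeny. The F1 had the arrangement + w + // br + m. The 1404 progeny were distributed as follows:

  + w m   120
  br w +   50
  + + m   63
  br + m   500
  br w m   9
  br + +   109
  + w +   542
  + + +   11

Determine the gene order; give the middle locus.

The two rarest classes, + + + and br w m, are the double crossovers. Comparing them with the parentals, only the w allele has switched, so w is the middle locus and the order is br – w – m.

w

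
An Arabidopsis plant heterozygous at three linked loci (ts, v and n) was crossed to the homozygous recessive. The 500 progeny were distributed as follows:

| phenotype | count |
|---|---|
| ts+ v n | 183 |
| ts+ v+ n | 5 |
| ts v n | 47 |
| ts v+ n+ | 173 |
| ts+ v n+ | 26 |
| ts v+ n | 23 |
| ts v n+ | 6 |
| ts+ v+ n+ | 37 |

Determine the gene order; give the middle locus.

The two most frequent reciprocal classes, ts v+ n+ and ts+ v n, are the parental types, so the F1 was ts v+ n+ / ts+ v n.
The two rarest classes, ts v n+ and ts+ v+ n, are the double crossovers. Comparing them with the parentals, only the v allele has switched, so v is the middle locus and the order is n – v – ts.

v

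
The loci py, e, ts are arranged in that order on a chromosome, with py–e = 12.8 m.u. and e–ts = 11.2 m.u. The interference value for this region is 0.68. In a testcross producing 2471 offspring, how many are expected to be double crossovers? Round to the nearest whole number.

Map distances give recombination frequencies of 0.128 and 0.112 for the two intervals.
With interference 0.68 (so coincidence = 0.32), expected double-crossover frequency = 0.128 × 0.112 × 0.32 = 0.00459.
Expected number = 0.00459 × 2471 = 11.34 ≈ 11.

11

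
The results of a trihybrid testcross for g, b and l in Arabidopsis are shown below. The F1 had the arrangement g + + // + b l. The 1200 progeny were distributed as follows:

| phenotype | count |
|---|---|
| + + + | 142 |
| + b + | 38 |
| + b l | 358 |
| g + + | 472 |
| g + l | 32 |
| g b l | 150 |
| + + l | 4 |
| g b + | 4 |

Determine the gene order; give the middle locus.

b

The two rarest classes, g b + and + + l, are the double crossovers. Comparing them with the parentals, only the b allele has switched, so b is the middle locus and the order is g – b – l.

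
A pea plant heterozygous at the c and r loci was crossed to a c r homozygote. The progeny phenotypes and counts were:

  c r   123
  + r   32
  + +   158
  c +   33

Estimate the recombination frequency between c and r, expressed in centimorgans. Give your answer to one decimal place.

18.8 centimorgans

The two most frequent classes, + + (158) and c r (123), are the parental types, so the F1 was + + / c r.
The recombinant classes are + r and c +: 32 + 33 = 65.
Recombination frequency = 65/346 = 0.1879 ≈ 18.8%, i.e. 18.8 centimorgans.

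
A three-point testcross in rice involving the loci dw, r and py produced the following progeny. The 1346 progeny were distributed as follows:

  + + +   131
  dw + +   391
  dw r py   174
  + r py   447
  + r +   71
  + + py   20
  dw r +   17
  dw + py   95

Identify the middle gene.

The two most frequent reciprocal classes, dw + + and + r py, are the parental types, so the F1 was dw + + / + r py.
The two rarest classes, dw r + and + + py, are the double crossovers. Comparing them with the parentals, only the r allele has switched, so r is the middle locus and the order is py – r – dw.

r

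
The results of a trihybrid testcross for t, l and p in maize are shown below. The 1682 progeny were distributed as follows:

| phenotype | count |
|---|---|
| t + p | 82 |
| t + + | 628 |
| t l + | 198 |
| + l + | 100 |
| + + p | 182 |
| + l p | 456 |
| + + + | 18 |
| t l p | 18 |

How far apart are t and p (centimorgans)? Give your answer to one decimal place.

13.0 centimorgans

The two most frequent reciprocal classes, + l p and t + +, are the parental types, so the F1 was + l p / t + +.
The two rarest classes, t l p and + + +, are the double crossovers. Comparing them with the parentals, only the t allele has switched, so t is the middle locus and the order is l – t – p.
Crossovers in the t–p interval produce the single-crossover classes + l + and t + p (100 + 82 = 182) plus the double crossovers (36).
RF(t–p) = (182 + 36) / 1682 = 218/1682 = 0.1296 → 13.0 centimorgans.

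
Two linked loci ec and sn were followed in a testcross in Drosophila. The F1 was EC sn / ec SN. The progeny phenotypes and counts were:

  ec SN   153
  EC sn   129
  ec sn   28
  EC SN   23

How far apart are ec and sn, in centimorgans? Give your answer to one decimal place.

15.3 centimorgans

The recombinant classes are EC SN and ec sn: 23 + 28 = 51.
Recombination frequency = 51/333 = 0.1532 ≈ 15.3%, i.e. 15.3 centimorgans.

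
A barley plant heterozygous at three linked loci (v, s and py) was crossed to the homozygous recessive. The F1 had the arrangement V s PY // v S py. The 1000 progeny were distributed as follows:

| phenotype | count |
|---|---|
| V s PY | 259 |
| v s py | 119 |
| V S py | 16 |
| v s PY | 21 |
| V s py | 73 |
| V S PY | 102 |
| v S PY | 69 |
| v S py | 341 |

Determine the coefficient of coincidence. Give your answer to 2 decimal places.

0.80

The two rarest classes, v s PY and V S py, are the double crossovers. Comparing them with the parentals, only the v allele has switched, so v is the middle locus and the order is s – v – py.
s–v: (221 + 37)/1000 = 0.2580; v–py: (142 + 37)/1000 = 0.1790.
Expected DCO frequency = 0.2580 × 0.1790 ≈ 0.04618; observed = 37/1000 ≈ 0.03700.
Coefficient of coincidence = 0.03700/0.04618 ≈ 0.80.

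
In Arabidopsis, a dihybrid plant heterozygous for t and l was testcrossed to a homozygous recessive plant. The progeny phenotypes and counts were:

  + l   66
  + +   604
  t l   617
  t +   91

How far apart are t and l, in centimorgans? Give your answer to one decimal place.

The two most frequent classes, + + (604) and t l (617), are the parental types, so the F1 was + + / t l.
The recombinant classes are + l and t +: 66 + 91 = 157.
Recombination frequency = 157/1378 = 0.1139 ≈ 11.4%, i.e. 11.4 centimorgans.

11.4 centimorgans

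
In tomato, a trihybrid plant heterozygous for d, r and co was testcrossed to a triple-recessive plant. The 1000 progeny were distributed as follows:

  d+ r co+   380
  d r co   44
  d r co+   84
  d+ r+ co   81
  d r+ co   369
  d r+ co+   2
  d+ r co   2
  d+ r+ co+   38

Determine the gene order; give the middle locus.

The two most frequent reciprocal classes, d r+ co and d+ r co+, are the parental types, so the F1 was d r+ co / d+ r co+.
The two rarest classes, d r+ co+ and d+ r co, are the double crossovers. Comparing them with the parentals, only the co allele has switched, so co is the middle locus and the order is d – co – r.

co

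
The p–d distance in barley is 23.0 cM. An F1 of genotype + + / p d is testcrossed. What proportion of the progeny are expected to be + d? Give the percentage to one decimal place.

A map distance of 23.0 cM corresponds to a recombination frequency of 0.230.
The F1 is + + / p d, so + d is a recombinant gamete class with expected frequency r/2 = 0.230/2 = 0.1150.
That is 0.1150 = 11.5% of the progeny.

11.5%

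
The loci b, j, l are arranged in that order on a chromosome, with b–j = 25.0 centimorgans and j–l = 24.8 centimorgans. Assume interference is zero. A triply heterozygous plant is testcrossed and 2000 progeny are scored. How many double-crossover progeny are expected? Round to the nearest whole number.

Map distances give recombination frequencies of 0.250 and 0.248 for the two intervals.
With no interference, expected double-crossover frequency = 0.250 × 0.248 = 0.06200.
Expected number = 0.06200 × 2000 = 124.00 ≈ 124.

124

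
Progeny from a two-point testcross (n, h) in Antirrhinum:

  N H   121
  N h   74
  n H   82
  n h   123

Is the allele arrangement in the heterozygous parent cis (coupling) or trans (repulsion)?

The two most frequent classes are N H (121) and n h (123); these are the parental (non-recombinant) types.
So the F1 carried N H on one chromosome and n h on the other — the recessive alleles are on the same chromosome (cis / coupling).

cis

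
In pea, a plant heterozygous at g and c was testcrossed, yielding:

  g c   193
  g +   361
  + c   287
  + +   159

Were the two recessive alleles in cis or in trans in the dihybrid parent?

trans

The two most frequent classes are + c (287) and g + (361); these are the parental (non-recombinant) types.
So the F1 carried + c on one chromosome and g + on the other — the recessive alleles are on opposite chromosomes (trans / repulsion).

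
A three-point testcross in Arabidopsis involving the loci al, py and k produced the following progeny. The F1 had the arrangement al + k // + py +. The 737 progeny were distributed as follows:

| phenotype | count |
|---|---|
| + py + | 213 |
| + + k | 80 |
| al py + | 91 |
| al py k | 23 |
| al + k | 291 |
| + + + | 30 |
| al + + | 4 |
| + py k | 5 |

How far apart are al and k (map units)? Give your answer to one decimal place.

24.4 map units

The two rarest classes, al + + and + py k, are the double crossovers. Comparing them with the parentals, only the k allele has switched, so k is the middle locus and the order is al – k – py.
Crossovers in the al–k interval produce the single-crossover classes + + k and al py + (80 + 91 = 171) plus the double crossovers (9).
RF(al–k) = (171 + 9) / 737 = 180/737 = 0.2442 → 24.4 map units.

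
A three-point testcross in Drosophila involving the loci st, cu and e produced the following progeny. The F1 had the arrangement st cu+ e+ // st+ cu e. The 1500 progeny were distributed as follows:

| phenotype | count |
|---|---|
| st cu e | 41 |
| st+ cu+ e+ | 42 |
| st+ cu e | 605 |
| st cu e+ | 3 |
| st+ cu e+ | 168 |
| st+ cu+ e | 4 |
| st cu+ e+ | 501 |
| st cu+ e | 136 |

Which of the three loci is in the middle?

The two rarest classes, st cu e+ and st+ cu+ e, are the double crossovers. Comparing them with the parentals, only the cu allele has switched, so cu is the middle locus and the order is e – cu – st.

cu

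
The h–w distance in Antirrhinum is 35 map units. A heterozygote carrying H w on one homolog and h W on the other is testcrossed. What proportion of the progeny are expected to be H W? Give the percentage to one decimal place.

A map distance of 35 map units corresponds to a recombination frequency of 0.350.
The F1 is H w / h W, so H W is a recombinant gamete class with expected frequency r/2 = 0.350/2 = 0.1750.
That is 0.1750 = 17.5% of the progeny.

17.5%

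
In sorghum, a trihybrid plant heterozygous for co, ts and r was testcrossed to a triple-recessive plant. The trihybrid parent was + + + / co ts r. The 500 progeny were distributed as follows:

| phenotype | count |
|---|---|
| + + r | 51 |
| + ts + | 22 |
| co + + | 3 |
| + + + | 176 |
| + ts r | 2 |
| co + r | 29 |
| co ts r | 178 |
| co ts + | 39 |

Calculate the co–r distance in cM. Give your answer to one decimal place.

19.0 cM

The two rarest classes, co + + and + ts r, are the double crossovers. Comparing them with the parentals, only the co allele has switched, so co is the middle locus and the order is ts – co – r.
Crossovers in the co–r interval produce the single-crossover classes + + r and co ts + (51 + 39 = 90) plus the double crossovers (5).
RF(co–r) = (90 + 5) / 500 = 95/500 = 0.1900 → 19.0 cM.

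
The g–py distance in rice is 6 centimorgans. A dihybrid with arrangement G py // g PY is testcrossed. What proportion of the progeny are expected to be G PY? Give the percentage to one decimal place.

3.0%

A map distance of 6 centimorgans corresponds to a recombination frequency of 0.060.
The F1 is G py / g PY, so G PY is a recombinant gamete class with expected frequency r/2 = 0.060/2 = 0.0300.
That is 0.0300 = 3.0% of the progeny.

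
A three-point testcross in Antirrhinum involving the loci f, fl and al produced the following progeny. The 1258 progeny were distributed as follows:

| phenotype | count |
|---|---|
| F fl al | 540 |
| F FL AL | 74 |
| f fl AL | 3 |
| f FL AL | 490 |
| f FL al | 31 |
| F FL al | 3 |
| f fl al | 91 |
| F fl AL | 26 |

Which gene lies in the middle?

fl

The two most frequent reciprocal classes, F fl al and f FL AL, are the parental types, so the F1 was F fl al / f FL AL.
The two rarest classes, F FL al and f fl AL, are the double crossovers. Comparing them with the parentals, only the fl allele has switched, so fl is the middle locus and the order is f – fl – al.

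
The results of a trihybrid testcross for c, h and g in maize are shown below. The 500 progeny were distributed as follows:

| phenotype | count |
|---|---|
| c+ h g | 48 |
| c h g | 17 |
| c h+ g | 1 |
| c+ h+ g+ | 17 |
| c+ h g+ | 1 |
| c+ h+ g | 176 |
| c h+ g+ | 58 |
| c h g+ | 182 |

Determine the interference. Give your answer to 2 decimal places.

The two most frequent reciprocal classes, c h g+ and c+ h+ g, are the parental types, so the F1 was c h g+ / c+ h+ g.
The two rarest classes, c+ h g+ and c h+ g, are the double crossovers. Comparing them with the parentals, only the c allele has switched, so c is the middle locus and the order is h – c – g.
h–c: (106 + 2)/500 = 0.2160; c–g: (34 + 2)/500 = 0.0720.
Expected DCO frequency = 0.2160 × 0.0720 ≈ 0.01555; observed = 2/500 ≈ 0.00400.
Coefficient of coincidence = 0.00400/0.01555 ≈ 0.26; interference = 1 − 0.26 = 0.74.

0.74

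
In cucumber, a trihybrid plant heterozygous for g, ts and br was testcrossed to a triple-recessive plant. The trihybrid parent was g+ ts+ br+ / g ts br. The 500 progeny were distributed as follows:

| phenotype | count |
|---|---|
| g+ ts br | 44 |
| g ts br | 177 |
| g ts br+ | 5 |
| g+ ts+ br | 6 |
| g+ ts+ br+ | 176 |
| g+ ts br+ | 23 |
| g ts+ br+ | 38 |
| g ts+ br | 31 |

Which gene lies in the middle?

br

The two rarest classes, g+ ts+ br and g ts br+, are the double crossovers. Comparing them with the parentals, only the br allele has switched, so br is the middle locus and the order is g – br – ts.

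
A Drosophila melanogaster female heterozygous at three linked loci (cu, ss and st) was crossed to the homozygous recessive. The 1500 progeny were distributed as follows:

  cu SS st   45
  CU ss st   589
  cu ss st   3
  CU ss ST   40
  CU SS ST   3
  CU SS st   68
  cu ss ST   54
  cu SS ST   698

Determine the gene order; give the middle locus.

cu

The two most frequent reciprocal classes, cu SS ST and CU ss st, are the parental types, so the F1 was cu SS ST / CU ss st.
The two rarest classes, CU SS ST and cu ss st, are the double crossovers. Comparing them with the parentals, only the cu allele has switched, so cu is the middle locus and the order is st – cu – ss.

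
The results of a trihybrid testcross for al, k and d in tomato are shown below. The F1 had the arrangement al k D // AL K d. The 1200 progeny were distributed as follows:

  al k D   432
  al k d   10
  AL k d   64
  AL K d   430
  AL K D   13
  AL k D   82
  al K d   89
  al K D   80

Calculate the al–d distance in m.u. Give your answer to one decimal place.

16.2 m.u.

The two rarest classes, al k d and AL K D, are the double crossovers. Comparing them with the parentals, only the d allele has switched, so d is the middle locus and the order is al – d – k.
Crossovers in the al–d interval produce the single-crossover classes AL k D and al K d (82 + 89 = 171) plus the double crossovers (23).
RF(al–d) = (171 + 23) / 1200 = 194/1200 = 0.1617 → 16.2 m.u.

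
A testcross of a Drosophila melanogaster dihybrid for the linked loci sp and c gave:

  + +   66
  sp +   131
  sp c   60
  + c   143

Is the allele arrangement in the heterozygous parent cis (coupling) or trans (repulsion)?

The two most frequent classes are + c (143) and sp + (131); these are the parental (non-recombinant) types.
So the F1 carried + c on one chromosome and sp + on the other — the recessive alleles are on opposite chromosomes (trans / repulsion).

trans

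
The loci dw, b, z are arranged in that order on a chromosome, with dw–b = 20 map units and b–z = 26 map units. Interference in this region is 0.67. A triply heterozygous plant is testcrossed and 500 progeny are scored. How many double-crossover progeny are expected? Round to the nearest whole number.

9

Map distances give recombination frequencies of 0.200 and 0.260 for the two intervals.
With interference 0.67 (so coincidence = 0.33), expected double-crossover frequency = 0.200 × 0.260 × 0.33 = 0.01716.
Expected number = 0.01716 × 500 = 8.58 ≈ 9.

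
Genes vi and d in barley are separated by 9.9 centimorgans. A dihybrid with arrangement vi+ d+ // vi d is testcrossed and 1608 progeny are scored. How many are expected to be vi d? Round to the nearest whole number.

724

A map distance of 9.9 centimorgans corresponds to a recombination frequency of 0.099.
The F1 is vi+ d+ / vi d, so vi d is a parental gamete class with expected frequency (1 − r)/2 = 0.901/2 = 0.4505.
Expected number = 0.4505 × 1608 = 724.40 ≈ 724.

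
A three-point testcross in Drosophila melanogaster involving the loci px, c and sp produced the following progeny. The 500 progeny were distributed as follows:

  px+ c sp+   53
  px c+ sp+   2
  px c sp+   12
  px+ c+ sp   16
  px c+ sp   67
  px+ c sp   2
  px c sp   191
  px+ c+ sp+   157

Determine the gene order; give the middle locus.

The two most frequent reciprocal classes, px c sp and px+ c+ sp+, are the parental types, so the F1 was px c sp / px+ c+ sp+.
The two rarest classes, px+ c sp and px c+ sp+, are the double crossovers. Comparing them with the parentals, only the px allele has switched, so px is the middle locus and the order is c – px – sp.

px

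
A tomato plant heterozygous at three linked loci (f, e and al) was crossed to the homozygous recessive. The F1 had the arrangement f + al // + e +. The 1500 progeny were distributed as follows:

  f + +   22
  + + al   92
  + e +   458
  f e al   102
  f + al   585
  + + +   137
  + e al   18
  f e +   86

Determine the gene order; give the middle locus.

al

The two rarest classes, f + + and + e al, are the double crossovers. Comparing them with the parentals, only the al allele has switched, so al is the middle locus and the order is e – al – f.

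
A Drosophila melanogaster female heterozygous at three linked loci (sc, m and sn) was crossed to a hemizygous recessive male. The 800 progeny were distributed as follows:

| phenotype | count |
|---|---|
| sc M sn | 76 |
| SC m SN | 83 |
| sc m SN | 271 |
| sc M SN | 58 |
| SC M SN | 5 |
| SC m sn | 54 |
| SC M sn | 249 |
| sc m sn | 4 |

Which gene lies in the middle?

sn

The two most frequent reciprocal classes, SC M sn and sc m SN, are the parental types, so the F1 was SC M sn / sc m SN.
The two rarest classes, SC M SN and sc m sn, are the double crossovers. Comparing them with the parentals, only the sn allele has switched, so sn is the middle locus and the order is m – sn – sc.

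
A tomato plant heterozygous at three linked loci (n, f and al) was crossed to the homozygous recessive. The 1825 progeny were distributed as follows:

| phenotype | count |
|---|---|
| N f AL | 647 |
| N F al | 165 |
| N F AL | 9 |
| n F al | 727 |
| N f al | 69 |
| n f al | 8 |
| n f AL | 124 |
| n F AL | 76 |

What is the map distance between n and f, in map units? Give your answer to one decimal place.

16.8 map units

The two most frequent reciprocal classes, N f AL and n F al, are the parental types, so the F1 was N f AL / n F al.
The two rarest classes, N F AL and n f al, are the double crossovers. Comparing them with the parentals, only the f allele has switched, so f is the middle locus and the order is n – f – al.
Crossovers in the n–f interval produce the single-crossover classes n f AL and N F al (124 + 165 = 289) plus the double crossovers (17).
RF(n–f) = (289 + 17) / 1825 = 306/1825 = 0.1677 → 16.8 map units.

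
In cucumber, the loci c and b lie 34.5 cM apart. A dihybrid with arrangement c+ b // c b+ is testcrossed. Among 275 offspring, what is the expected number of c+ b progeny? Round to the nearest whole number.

A map distance of 34.5 cM corresponds to a recombination frequency of 0.345.
The F1 is c+ b / c b+, so c+ b is a parental gamete class with expected frequency (1 − r)/2 = 0.655/2 = 0.3275.
Expected number = 0.3275 × 275 = 90.06 ≈ 90.

90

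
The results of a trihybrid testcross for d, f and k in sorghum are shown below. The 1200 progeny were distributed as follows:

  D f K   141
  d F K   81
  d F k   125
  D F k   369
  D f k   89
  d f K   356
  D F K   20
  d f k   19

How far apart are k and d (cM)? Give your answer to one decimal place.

The two most frequent reciprocal classes, d f K and D F k, are the parental types, so the F1 was d f K / D F k.
The two rarest classes, d f k and D F K, are the double crossovers. Comparing them with the parentals, only the k allele has switched, so k is the middle locus and the order is f – k – d.
Crossovers in the k–d interval produce the single-crossover classes D f K and d F k (141 + 125 = 266) plus the double crossovers (39).
RF(k–d) = (266 + 39) / 1200 = 305/1200 = 0.2542 → 25.4 cM.

25.4 cM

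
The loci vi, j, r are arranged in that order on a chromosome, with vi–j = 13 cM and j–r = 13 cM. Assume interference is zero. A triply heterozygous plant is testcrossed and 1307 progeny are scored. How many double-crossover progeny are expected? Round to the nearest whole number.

22

Map distances give recombination frequencies of 0.130 and 0.130 for the two intervals.
With no interference, expected double-crossover frequency = 0.130 × 0.130 = 0.01690.
Expected number = 0.01690 × 1307 = 22.09 ≈ 22.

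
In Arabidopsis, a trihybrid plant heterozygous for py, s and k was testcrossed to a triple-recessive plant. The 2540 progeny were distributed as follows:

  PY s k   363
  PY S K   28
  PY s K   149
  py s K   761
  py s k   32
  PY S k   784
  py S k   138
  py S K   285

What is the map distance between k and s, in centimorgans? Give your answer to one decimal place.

27.9 centimorgans

The two most frequent reciprocal classes, py s K and PY S k, are the parental types, so the F1 was py s K / PY S k.
The two rarest classes, py s k and PY S K, are the double crossovers. Comparing them with the parentals, only the k allele has switched, so k is the middle locus and the order is py – k – s.
Crossovers in the k–s interval produce the single-crossover classes py S K and PY s k (285 + 363 = 648) plus the double crossovers (60).
RF(k–s) = (648 + 60) / 2540 = 708/2540 = 0.2787 → 27.9 centimorgans.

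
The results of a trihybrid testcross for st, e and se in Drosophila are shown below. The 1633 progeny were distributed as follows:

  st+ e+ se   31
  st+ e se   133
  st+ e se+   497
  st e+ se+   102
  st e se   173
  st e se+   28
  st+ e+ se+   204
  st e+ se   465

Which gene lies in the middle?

st

The two most frequent reciprocal classes, st+ e se+ and st e+ se, are the parental types, so the F1 was st+ e se+ / st e+ se.
The two rarest classes, st e se+ and st+ e+ se, are the double crossovers. Comparing them with the parentals, only the st allele has switched, so st is the middle locus and the order is se – st – e.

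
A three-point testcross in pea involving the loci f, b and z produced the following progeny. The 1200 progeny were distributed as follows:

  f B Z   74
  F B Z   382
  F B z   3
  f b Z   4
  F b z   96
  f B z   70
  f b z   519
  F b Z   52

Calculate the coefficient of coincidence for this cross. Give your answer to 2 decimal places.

The two most frequent reciprocal classes, f b z and F B Z, are the parental types, so the F1 was f b z / F B Z.
The two rarest classes, f b Z and F B z, are the double crossovers. Comparing them with the parentals, only the z allele has switched, so z is the middle locus and the order is b – z – f.
b–z: (122 + 7)/1200 = 0.1075; z–f: (170 + 7)/1200 = 0.1475.
Expected DCO frequency = 0.1075 × 0.1475 ≈ 0.01586; observed = 7/1200 ≈ 0.00583.
Coefficient of coincidence = 0.00583/0.01586 ≈ 0.37.

0.37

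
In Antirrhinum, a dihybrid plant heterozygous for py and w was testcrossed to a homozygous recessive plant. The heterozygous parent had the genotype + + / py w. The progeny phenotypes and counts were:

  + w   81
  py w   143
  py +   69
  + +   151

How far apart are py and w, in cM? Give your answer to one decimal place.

The recombinant classes are + w and py +: 81 + 69 = 150.
Recombination frequency = 150/444 = 0.3378 ≈ 33.8%, i.e. 33.8 cM.

33.8 cM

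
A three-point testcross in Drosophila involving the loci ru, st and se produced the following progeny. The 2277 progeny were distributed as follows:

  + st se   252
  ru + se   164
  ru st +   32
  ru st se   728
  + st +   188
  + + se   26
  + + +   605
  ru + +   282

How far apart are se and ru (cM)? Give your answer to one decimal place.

The two most frequent reciprocal classes, + + + and ru st se, are the parental types, so the F1 was + + + / ru st se.
The two rarest classes, + + se and ru st +, are the double crossovers. Comparing them with the parentals, only the se allele has switched, so se is the middle locus and the order is st – se – ru.
Crossovers in the se–ru interval produce the single-crossover classes ru + + and + st se (282 + 252 = 534) plus the double crossovers (58).
RF(se–ru) = (534 + 58) / 2277 = 592/2277 = 0.2600 → 26.0 cM.

26.0 cM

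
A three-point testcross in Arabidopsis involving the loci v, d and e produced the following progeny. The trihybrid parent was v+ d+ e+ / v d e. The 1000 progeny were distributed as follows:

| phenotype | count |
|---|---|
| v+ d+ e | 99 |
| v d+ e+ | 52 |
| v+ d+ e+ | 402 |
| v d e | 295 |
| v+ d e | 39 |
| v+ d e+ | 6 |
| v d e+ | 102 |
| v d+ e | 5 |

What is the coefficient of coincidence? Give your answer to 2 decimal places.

0.51

The two rarest classes, v+ d e+ and v d+ e, are the double crossovers. Comparing them with the parentals, only the d allele has switched, so d is the middle locus and the order is v – d – e.
v–d: (91 + 11)/1000 = 0.1020; d–e: (201 + 11)/1000 = 0.2120.
Expected DCO frequency = 0.1020 × 0.2120 ≈ 0.02162; observed = 11/1000 ≈ 0.01100.
Coefficient of coincidence = 0.01100/0.02162 ≈ 0.51.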